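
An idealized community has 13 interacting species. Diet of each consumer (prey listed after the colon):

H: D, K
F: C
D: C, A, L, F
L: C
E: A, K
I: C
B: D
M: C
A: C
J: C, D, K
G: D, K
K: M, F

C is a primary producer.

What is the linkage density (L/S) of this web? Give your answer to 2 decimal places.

L/S = 1.62

There are L = 21 links among S = 13 species.
L/S = 21/13 = 1.6154 ≈ 1.62.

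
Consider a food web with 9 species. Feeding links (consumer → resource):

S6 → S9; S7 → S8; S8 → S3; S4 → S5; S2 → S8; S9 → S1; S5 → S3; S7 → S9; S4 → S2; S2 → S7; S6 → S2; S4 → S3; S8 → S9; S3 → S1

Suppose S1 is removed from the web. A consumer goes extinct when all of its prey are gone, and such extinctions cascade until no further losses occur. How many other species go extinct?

8

Remove S1.
Round 1: S3 (all prey gone), S9 (all prey gone) → extinct.
Round 2: S8 (all prey gone), S5 (all prey gone) → extinct.
Round 3: S7 (all prey gone) → extinct.
Round 4: S2 (all prey gone) → extinct.
Round 5: S4 (all prey gone), S6 (all prey gone) → extinct.
No further losses. Total secondary extinctions: 8.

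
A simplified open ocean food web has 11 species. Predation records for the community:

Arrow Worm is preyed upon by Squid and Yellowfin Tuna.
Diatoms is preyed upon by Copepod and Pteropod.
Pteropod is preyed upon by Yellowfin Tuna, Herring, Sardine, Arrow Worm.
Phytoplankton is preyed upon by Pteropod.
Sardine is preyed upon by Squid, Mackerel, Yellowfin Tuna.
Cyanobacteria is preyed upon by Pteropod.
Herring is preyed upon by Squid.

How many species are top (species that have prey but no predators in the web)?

Top species (has prey, but nothing eats it): Copepod, Mackerel, Yellowfin Tuna, Squid.
Count: 4.

4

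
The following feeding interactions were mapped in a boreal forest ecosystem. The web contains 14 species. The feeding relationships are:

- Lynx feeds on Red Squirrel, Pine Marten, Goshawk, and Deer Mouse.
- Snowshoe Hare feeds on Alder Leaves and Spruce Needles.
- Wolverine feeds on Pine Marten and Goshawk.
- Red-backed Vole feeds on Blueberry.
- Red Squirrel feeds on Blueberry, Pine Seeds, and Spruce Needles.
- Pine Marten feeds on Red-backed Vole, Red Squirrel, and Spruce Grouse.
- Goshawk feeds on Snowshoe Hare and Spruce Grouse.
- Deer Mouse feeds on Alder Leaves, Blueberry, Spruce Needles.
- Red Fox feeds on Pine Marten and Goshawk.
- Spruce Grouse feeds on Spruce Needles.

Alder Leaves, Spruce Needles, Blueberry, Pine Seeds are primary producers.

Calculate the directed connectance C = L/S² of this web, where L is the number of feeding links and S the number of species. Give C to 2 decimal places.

The web has S = 14 species and L = 23 feeding links.
C = L / S² = 23 / 196 = 0.1173 ≈ 0.12.

C = 0.12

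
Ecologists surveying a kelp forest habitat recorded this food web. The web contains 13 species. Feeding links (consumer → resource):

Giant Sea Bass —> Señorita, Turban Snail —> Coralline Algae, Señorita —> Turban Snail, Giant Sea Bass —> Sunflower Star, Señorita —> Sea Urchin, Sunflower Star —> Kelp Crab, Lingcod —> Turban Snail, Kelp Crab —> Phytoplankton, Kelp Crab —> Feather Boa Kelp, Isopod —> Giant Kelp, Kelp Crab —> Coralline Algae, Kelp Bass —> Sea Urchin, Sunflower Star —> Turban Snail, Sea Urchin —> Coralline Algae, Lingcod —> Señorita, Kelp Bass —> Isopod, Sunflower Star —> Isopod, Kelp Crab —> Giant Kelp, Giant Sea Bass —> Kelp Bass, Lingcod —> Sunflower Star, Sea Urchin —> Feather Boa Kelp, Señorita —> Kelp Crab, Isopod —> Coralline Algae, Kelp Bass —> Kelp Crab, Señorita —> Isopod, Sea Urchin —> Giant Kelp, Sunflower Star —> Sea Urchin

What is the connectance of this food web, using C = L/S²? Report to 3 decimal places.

C = 0.160

The web has S = 13 species and L = 27 feeding links.
C = L / S² = 27 / 169 = 0.1598 ≈ 0.160.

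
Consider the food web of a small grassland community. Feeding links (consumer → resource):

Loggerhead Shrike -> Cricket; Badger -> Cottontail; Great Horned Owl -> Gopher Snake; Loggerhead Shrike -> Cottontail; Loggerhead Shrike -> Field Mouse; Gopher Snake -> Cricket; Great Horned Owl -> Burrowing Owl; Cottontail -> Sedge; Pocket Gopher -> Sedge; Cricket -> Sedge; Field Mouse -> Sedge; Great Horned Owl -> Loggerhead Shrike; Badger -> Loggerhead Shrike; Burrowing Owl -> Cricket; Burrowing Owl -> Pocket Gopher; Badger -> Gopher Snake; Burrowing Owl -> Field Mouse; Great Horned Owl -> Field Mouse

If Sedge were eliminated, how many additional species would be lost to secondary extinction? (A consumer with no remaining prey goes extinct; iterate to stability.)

9

Remove Sedge.
Round 1: Cricket (all prey gone), Field Mouse (all prey gone), Pocket Gopher (all prey gone), Cottontail (all prey gone) → extinct.
Round 2: Burrowing Owl (all prey gone), Gopher Snake (all prey gone), Loggerhead Shrike (all prey gone) → extinct.
Round 3: Great Horned Owl (all prey gone), Badger (all prey gone) → extinct.
No further losses. Total secondary extinctions: 9.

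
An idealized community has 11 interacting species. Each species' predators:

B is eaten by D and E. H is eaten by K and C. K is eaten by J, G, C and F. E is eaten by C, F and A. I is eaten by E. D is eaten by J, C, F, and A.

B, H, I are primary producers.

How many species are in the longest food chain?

3 species

One longest chain: B → D → C.
It has 3 species and 2 links.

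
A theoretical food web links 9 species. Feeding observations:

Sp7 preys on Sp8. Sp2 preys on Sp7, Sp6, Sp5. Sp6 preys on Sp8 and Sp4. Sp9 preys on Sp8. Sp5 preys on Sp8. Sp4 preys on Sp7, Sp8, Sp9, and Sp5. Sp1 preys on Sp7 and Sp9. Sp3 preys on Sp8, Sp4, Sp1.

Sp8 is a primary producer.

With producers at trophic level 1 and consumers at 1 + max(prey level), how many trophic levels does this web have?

Producers (level 1): Sp8.
Sp8 → Sp7 → Sp4 → Sp6 → Sp2 gives Sp2 level 5.
No species has a prey at level 5, so no species reaches level 6.

5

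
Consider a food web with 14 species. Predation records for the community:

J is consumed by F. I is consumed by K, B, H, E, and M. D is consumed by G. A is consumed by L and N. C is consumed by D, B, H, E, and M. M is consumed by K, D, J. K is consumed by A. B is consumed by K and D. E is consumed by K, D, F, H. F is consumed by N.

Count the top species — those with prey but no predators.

4

Top species (has prey, but nothing eats it): H, G, N, L.
Count: 4.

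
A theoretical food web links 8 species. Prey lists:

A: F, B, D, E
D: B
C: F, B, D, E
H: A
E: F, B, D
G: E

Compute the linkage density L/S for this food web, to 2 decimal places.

L/S = 1.75

There are L = 14 links among S = 8 species.
L/S = 14/8 = 1.7500 ≈ 1.75.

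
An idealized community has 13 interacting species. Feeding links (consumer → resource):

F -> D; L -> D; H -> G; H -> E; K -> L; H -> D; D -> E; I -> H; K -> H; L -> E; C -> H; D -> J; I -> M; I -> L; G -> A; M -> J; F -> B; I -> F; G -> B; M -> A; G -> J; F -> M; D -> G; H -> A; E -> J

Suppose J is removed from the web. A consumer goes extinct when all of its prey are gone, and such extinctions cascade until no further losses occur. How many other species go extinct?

1

Remove J.
Round 1: E (all prey gone) → extinct.
No further losses. Total secondary extinctions: 1.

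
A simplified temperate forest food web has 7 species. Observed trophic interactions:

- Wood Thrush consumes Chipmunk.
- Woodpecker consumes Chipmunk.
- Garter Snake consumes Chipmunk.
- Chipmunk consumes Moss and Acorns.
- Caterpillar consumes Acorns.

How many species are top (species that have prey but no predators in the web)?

4

Top species (has prey, but nothing eats it): Caterpillar, Woodpecker, Wood Thrush, Garter Snake.
Count: 4.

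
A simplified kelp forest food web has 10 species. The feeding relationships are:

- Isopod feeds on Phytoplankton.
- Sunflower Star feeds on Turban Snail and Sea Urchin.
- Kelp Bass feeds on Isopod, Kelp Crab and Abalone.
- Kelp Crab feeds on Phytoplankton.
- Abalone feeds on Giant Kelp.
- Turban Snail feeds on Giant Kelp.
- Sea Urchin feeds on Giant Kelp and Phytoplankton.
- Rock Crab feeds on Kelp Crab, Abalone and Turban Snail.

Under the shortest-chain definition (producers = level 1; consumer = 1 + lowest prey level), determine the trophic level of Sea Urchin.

Trophic level 2

Phytoplankton is a producer → level 1.
Sea Urchin eats Phytoplankton → level 2.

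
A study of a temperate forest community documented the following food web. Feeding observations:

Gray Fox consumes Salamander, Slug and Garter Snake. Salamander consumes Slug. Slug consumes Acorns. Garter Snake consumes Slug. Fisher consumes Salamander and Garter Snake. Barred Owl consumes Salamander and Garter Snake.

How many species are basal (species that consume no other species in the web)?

1

Basal species (no prey listed): Acorns.
Count: 1.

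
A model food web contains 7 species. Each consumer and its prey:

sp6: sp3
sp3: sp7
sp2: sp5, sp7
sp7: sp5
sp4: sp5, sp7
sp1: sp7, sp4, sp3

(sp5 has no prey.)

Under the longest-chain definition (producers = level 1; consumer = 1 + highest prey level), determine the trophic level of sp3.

sp5 is a producer → level 1.
sp7 eats sp5 → level 2.
sp3 eats sp7 → level 3.

Trophic level 3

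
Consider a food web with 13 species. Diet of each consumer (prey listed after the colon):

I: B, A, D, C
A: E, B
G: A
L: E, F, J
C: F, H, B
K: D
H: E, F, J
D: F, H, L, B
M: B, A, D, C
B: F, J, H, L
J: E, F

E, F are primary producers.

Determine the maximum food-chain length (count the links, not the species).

5 links

One longest chain: E → J → H → B → C → M.
It has 6 species and 5 links.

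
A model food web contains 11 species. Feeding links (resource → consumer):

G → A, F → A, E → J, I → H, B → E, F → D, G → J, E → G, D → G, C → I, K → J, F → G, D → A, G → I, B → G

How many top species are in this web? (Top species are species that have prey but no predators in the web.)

3

Top species (has prey, but nothing eats it): J, A, H.
Count: 3.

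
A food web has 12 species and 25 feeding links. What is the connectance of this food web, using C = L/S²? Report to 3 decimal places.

C = 0.174

The web has S = 12 species and L = 25 feeding links.
C = L / S² = 25 / 144 = 0.1736 ≈ 0.174.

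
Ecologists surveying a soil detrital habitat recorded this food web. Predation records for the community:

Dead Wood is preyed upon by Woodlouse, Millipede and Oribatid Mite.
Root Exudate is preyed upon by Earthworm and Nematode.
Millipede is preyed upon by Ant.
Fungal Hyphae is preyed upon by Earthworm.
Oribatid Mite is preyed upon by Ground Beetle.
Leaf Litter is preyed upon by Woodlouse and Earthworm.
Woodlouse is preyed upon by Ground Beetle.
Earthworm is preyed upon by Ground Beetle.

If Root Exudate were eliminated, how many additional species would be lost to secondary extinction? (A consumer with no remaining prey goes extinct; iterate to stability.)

1

Remove Root Exudate.
Round 1: Nematode (all prey gone) → extinct.
No further losses. Total secondary extinctions: 1.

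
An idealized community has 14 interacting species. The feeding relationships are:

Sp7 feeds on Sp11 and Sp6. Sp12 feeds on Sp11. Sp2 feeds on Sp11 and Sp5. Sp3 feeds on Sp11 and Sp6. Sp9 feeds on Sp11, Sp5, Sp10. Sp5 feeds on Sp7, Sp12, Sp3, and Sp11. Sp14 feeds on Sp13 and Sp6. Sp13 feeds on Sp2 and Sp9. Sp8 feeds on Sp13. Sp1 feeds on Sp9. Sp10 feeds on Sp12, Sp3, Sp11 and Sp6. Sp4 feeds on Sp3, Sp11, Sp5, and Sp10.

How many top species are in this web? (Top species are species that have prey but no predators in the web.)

4

Top species (has prey, but nothing eats it): Sp4, Sp1, Sp14, Sp8.
Count: 4.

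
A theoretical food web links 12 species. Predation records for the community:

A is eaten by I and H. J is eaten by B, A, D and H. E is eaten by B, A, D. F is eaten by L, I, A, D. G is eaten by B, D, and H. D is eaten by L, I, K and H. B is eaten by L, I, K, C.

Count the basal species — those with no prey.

Basal species (no prey listed): G, J, E, F.
Count: 4.

4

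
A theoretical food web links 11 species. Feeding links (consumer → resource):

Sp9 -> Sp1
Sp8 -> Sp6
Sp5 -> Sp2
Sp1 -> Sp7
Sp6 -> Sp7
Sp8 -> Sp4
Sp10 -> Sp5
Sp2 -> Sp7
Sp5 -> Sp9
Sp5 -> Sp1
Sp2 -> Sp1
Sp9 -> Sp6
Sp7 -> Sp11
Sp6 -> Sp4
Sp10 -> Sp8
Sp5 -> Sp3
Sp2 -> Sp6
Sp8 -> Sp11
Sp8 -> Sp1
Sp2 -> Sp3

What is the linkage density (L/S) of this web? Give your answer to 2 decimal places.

There are L = 20 links among S = 11 species.
L/S = 20/11 = 1.8182 ≈ 1.82.

L/S = 1.82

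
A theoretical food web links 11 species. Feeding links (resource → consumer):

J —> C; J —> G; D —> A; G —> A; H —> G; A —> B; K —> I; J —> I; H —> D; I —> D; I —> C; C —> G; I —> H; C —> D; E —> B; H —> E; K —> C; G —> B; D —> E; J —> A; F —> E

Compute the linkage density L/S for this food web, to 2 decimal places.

There are L = 21 links among S = 11 species.
L/S = 21/11 = 1.9091 ≈ 1.91.

L/S = 1.91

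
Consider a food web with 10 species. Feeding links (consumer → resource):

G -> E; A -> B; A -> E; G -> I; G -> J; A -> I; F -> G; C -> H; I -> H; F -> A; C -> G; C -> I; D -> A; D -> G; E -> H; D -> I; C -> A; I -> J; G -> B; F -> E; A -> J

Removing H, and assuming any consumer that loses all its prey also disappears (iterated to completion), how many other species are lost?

Remove H.
Round 1: E (all prey gone) → extinct.
No further losses. Total secondary extinctions: 1.

1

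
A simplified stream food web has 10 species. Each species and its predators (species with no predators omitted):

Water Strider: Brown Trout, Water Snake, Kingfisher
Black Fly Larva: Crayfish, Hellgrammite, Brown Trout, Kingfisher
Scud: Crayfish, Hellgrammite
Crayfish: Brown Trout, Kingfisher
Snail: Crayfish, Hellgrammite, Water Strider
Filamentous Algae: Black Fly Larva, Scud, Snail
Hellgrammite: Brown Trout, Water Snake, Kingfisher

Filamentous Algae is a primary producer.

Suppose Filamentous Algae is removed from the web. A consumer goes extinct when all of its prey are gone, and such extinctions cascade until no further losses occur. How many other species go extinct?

Remove Filamentous Algae.
Round 1: Black Fly Larva (all prey gone), Scud (all prey gone), Snail (all prey gone) → extinct.
Round 2: Crayfish (all prey gone), Hellgrammite (all prey gone), Water Strider (all prey gone) → extinct.
Round 3: Brown Trout (all prey gone), Water Snake (all prey gone), Kingfisher (all prey gone) → extinct.
No further losses. Total secondary extinctions: 9.

9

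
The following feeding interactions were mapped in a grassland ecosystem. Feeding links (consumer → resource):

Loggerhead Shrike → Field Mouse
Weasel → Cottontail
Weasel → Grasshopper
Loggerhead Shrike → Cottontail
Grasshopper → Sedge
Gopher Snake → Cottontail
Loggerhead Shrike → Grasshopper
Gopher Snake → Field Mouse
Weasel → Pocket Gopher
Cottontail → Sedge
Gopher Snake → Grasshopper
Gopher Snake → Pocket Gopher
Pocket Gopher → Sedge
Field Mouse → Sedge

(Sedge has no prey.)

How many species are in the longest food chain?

One longest chain: Sedge → Grasshopper → Weasel.
It has 3 species and 2 links.

3 species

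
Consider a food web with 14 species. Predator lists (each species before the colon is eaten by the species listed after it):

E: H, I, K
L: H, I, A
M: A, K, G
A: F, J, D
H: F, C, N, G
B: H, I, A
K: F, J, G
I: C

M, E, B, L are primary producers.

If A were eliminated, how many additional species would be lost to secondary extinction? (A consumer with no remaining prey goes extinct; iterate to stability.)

Remove A.
Round 1: D (all prey gone) → extinct.
No further losses. Total secondary extinctions: 1.

1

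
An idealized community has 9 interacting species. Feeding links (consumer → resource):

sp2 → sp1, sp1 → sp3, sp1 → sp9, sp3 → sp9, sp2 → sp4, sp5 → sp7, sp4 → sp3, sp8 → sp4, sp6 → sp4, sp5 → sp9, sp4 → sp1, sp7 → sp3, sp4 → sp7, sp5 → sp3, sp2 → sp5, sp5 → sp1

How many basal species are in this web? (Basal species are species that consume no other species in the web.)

1

Basal species (no prey listed): sp9.
Count: 1.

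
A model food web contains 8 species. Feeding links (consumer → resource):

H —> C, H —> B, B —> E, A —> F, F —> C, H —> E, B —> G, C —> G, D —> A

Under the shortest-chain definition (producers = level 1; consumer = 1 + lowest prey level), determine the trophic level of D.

Trophic level 5

G is a producer → level 1.
C eats G → level 2.
F eats C → level 3.
A eats F → level 4.
D eats A → level 5.
No prey of D is below level 4, so 5 is the minimum.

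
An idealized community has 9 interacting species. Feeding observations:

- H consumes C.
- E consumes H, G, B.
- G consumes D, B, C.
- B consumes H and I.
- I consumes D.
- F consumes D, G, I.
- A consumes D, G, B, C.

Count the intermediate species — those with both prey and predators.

4

Intermediate species (has both prey and predators): H, I, B, G.
Count: 4.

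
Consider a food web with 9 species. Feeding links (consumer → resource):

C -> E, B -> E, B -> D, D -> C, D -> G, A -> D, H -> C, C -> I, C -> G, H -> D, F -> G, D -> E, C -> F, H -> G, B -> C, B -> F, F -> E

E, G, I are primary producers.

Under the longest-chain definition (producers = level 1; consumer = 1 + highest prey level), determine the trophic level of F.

Trophic level 2

E is a producer → level 1.
F eats E (level 1); other prey at levels: G 1 → level 2.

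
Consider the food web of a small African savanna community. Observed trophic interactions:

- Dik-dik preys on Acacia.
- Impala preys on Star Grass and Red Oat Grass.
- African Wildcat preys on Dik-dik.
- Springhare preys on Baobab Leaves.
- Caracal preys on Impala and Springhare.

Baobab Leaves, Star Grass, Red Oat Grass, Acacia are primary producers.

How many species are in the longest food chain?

One longest chain: Star Grass → Impala → Caracal.
It has 3 species and 2 links.

3 species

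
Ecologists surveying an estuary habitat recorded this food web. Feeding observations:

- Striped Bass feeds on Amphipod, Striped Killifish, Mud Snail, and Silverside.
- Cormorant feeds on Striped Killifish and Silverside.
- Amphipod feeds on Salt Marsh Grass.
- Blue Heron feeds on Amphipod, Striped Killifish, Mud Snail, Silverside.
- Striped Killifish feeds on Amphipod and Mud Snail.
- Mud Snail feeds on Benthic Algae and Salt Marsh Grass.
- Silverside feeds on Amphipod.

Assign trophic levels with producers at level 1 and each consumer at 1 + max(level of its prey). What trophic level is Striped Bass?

Salt Marsh Grass is a producer → level 1.
Amphipod eats Salt Marsh Grass → level 2.
Silverside eats Amphipod → level 3.
Striped Bass eats Silverside (level 3); other prey at levels: Mud Snail 2, Amphipod 2, Striped Killifish 3 → level 4.

Trophic level 4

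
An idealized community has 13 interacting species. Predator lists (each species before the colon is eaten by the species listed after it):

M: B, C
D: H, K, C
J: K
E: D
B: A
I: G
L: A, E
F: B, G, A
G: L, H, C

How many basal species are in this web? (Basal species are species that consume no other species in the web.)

Basal species (no prey listed): J, F, M, I.
Count: 4.

4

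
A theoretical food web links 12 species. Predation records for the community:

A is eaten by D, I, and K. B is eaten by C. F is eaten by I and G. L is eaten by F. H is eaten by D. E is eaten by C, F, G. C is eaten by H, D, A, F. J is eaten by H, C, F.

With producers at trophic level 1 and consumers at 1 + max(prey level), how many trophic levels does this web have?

4

Producers (level 1): B, L, E, J.
B → C → A → D gives D level 4.
No species has a prey at level 4, so no species reaches level 5.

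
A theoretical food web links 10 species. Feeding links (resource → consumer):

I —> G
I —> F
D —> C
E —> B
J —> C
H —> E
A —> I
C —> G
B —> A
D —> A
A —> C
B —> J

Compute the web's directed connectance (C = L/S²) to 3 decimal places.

The web has S = 10 species and L = 12 feeding links.
C = L / S² = 12 / 100 = 0.1200 ≈ 0.120.

C = 0.120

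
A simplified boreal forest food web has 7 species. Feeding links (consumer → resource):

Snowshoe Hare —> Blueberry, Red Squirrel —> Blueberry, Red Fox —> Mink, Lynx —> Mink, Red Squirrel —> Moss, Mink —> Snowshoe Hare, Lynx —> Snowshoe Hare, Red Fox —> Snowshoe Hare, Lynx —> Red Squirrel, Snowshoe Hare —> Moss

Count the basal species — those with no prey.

Basal species (no prey listed): Blueberry, Moss.
Count: 2.

2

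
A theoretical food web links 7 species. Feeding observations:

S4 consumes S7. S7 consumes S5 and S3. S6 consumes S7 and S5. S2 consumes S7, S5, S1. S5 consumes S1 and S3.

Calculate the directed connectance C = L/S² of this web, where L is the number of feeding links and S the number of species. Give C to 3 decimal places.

The web has S = 7 species and L = 10 feeding links.
C = L / S² = 10 / 49 = 0.2041 ≈ 0.204.

C = 0.204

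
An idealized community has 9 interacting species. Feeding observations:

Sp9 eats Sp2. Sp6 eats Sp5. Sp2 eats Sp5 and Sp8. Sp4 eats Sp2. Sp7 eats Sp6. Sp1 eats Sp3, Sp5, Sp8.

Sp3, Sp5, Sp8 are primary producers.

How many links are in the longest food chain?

2 links

One longest chain: Sp5 → Sp6 → Sp7.
It has 3 species and 2 links.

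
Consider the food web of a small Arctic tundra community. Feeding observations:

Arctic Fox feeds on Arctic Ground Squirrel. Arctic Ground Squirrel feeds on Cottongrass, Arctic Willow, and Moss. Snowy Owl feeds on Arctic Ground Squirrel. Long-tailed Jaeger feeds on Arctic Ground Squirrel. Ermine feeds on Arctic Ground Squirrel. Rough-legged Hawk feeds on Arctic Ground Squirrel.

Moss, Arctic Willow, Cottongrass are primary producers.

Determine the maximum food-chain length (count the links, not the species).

2 links

One longest chain: Moss → Arctic Ground Squirrel → Snowy Owl.
It has 3 species and 2 links.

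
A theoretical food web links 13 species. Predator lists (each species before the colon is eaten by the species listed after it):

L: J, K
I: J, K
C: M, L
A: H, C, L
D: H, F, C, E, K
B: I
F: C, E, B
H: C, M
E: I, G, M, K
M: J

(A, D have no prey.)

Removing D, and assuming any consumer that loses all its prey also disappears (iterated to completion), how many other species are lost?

Remove D.
Round 1: F (all prey gone) → extinct.
Round 2: E (all prey gone), B (all prey gone) → extinct.
Round 3: I (all prey gone), G (all prey gone) → extinct.
No further losses. Total secondary extinctions: 5.

5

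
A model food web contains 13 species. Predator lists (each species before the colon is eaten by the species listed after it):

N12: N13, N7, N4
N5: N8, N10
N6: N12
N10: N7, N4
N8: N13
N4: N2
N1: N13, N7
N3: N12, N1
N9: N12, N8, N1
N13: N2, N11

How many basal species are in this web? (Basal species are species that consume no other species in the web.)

Basal species (no prey listed): N5, N6, N9, N3.
Count: 4.

4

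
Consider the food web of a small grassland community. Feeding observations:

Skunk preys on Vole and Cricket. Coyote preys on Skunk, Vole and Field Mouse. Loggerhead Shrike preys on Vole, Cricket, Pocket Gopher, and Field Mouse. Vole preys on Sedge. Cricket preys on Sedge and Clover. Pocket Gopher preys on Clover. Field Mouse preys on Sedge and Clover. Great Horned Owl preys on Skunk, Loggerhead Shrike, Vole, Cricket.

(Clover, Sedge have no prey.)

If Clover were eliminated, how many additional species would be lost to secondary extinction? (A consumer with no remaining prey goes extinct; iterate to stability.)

Remove Clover.
Round 1: Pocket Gopher (all prey gone) → extinct.
No further losses. Total secondary extinctions: 1.

1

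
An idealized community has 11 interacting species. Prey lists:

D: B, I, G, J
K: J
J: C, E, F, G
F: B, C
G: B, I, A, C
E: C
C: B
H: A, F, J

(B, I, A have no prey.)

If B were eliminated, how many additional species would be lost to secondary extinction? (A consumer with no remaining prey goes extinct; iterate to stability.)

Remove B.
Round 1: C (all prey gone) → extinct.
Round 2: E (all prey gone), F (all prey gone) → extinct.
No further losses. Total secondary extinctions: 3.

3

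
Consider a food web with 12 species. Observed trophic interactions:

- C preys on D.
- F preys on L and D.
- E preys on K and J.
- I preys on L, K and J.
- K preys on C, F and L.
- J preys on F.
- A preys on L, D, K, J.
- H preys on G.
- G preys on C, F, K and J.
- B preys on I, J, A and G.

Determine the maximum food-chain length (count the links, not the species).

One longest chain: L → F → K → G → H.
It has 5 species and 4 links.

4 links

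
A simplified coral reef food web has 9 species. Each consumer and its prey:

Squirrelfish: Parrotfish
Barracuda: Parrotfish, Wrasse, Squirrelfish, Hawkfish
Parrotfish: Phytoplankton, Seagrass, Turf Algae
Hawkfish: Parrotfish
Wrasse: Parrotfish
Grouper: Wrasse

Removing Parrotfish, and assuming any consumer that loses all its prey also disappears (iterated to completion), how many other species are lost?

5

Remove Parrotfish.
Round 1: Wrasse (all prey gone), Squirrelfish (all prey gone), Hawkfish (all prey gone) → extinct.
Round 2: Barracuda (all prey gone), Grouper (all prey gone) → extinct.
No further losses. Total secondary extinctions: 5.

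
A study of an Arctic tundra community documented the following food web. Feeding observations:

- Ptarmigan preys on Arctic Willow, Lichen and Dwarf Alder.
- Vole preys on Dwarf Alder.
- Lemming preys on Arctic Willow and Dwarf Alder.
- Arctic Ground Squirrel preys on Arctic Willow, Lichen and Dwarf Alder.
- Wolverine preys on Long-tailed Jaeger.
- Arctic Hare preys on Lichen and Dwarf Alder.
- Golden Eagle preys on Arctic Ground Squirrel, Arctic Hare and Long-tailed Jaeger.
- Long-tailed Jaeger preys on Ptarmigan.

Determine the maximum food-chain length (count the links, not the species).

3 links

One longest chain: Arctic Willow → Ptarmigan → Long-tailed Jaeger → Wolverine.
It has 4 species and 3 links.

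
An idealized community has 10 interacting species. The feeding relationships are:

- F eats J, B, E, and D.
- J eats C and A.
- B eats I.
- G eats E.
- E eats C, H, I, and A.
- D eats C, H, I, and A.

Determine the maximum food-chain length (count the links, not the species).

One longest chain: C → E → G.
It has 3 species and 2 links.

2 links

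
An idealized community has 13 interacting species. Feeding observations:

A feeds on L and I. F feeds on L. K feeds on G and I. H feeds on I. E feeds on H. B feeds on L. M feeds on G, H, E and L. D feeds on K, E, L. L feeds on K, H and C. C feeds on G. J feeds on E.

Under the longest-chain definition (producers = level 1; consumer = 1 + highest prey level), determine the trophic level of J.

Trophic level 4

I is a producer → level 1.
H eats I → level 2.
E eats H → level 3.
J eats E → level 4.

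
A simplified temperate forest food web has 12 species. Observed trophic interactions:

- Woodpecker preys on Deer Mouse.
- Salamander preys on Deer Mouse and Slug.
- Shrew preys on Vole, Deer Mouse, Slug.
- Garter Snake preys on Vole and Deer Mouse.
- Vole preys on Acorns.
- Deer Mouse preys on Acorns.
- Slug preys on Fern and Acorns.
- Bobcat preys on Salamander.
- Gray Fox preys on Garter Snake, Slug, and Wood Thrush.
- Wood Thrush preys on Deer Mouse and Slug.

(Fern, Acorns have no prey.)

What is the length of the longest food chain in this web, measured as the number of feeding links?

3 links

One longest chain: Acorns → Vole → Garter Snake → Gray Fox.
It has 4 species and 3 links.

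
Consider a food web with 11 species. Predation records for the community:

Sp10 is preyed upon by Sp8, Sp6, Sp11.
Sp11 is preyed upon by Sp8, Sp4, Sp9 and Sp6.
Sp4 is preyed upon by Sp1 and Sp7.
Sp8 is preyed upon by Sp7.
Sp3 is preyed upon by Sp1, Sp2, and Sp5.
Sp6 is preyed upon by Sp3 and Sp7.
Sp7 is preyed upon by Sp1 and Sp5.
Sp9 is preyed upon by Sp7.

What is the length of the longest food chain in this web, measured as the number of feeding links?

4 links

One longest chain: Sp10 → Sp11 → Sp6 → Sp3 → Sp2.
It has 5 species and 4 links.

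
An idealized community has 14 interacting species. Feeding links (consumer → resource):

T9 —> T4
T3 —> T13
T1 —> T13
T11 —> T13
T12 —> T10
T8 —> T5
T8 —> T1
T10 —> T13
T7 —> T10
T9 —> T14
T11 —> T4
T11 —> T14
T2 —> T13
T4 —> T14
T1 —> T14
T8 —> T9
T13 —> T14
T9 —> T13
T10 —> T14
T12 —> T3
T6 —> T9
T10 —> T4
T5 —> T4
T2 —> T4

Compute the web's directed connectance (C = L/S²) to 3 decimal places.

The web has S = 14 species and L = 24 feeding links.
C = L / S² = 24 / 196 = 0.1224 ≈ 0.122.

C = 0.122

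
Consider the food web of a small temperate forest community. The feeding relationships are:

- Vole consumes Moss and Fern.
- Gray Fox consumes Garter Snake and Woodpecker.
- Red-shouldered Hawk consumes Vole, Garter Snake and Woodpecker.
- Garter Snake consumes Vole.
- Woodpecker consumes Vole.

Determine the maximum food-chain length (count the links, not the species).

One longest chain: Fern → Vole → Garter Snake → Gray Fox.
It has 4 species and 3 links.

3 links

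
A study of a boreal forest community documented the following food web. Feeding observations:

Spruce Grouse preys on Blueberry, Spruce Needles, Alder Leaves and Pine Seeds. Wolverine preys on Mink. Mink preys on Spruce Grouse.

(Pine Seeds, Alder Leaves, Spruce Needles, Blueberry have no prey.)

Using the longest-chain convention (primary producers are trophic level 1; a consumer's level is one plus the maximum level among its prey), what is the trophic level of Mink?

Pine Seeds is a producer → level 1.
Spruce Grouse eats Pine Seeds (level 1); other prey at levels: Alder Leaves 1, Spruce Needles 1, Blueberry 1 → level 2.
Mink eats Spruce Grouse → level 3.

Trophic level 3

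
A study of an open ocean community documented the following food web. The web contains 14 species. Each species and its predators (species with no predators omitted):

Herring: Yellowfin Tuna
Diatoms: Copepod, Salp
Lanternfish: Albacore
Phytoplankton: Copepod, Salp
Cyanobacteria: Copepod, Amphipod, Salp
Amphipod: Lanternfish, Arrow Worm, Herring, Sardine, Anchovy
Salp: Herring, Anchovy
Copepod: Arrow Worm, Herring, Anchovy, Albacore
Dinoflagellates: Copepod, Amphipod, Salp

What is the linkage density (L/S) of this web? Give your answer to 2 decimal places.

There are L = 23 links among S = 14 species.
L/S = 23/14 = 1.6429 ≈ 1.64.

L/S = 1.64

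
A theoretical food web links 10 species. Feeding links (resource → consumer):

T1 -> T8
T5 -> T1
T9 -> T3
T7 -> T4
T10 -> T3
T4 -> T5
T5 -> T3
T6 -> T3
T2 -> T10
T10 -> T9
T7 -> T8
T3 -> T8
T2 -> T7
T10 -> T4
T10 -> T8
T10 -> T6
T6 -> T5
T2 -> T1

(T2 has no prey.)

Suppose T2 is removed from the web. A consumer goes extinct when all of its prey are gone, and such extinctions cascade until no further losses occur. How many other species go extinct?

Remove T2.
Round 1: T10 (all prey gone), T7 (all prey gone) → extinct.
Round 2: T9 (all prey gone), T4 (all prey gone), T6 (all prey gone) → extinct.
Round 3: T5 (all prey gone) → extinct.
Round 4: T3 (all prey gone), T1 (all prey gone) → extinct.
Round 5: T8 (all prey gone) → extinct.
No further losses. Total secondary extinctions: 9.

9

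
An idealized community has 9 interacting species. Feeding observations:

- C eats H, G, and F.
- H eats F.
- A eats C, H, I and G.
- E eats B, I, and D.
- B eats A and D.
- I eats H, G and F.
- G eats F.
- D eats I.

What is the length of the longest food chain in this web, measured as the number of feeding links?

5 links

One longest chain: F → G → I → D → B → E.
It has 6 species and 5 links.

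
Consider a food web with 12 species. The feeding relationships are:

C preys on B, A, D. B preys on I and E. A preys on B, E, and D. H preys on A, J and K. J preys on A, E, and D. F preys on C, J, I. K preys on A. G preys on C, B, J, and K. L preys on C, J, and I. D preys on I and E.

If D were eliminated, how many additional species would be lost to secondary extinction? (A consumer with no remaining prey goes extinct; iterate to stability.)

Remove D.
Every predator of it retains at least one other prey: A still has E, B; C still has B, A; J still has E, A.
No consumer loses all prey, so no secondary extinctions occur.

0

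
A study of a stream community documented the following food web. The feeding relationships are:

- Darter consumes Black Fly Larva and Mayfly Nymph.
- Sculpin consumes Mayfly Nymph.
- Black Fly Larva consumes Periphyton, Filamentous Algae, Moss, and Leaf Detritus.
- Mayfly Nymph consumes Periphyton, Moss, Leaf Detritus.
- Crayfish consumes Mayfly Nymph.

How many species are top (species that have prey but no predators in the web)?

3

Top species (has prey, but nothing eats it): Sculpin, Crayfish, Darter.
Count: 3.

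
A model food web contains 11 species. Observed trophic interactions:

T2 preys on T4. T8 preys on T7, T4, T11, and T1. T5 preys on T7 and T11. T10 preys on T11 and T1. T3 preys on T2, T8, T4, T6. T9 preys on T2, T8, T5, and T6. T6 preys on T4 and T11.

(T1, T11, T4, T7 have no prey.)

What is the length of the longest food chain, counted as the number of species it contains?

One longest chain: T4 → T2 → T3.
It has 3 species and 2 links.

3 species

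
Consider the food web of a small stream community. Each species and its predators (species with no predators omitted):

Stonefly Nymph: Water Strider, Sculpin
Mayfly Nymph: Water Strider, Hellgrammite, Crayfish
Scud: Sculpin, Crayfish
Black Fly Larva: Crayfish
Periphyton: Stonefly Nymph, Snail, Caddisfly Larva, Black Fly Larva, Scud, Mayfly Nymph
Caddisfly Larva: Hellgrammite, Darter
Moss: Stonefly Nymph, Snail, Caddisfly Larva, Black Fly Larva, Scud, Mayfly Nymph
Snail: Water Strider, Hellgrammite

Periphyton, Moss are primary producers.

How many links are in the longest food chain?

One longest chain: Periphyton → Stonefly Nymph → Water Strider.
It has 3 species and 2 links.

2 links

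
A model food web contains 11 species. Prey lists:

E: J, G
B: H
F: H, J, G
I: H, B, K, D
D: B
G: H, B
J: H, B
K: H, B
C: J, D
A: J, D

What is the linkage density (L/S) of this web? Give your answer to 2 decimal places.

There are L = 21 links among S = 11 species.
L/S = 21/11 = 1.9091 ≈ 1.91.

L/S = 1.91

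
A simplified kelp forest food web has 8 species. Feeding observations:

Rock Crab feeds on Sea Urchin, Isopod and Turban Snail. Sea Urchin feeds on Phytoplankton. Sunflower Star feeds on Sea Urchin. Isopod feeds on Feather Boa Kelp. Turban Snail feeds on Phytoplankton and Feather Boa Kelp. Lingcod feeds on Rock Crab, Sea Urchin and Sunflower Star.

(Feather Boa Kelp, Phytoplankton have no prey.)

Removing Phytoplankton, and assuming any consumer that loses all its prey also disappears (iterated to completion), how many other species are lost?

Remove Phytoplankton.
Round 1: Sea Urchin (all prey gone) → extinct.
Round 2: Sunflower Star (all prey gone) → extinct.
No further losses. Total secondary extinctions: 2.

2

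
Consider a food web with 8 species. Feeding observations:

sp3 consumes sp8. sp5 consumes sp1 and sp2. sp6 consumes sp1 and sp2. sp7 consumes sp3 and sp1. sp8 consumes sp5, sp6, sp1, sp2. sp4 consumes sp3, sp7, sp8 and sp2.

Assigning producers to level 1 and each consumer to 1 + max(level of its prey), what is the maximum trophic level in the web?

6

Producers (level 1): sp2, sp1.
sp2 → sp6 → sp8 → sp3 → sp7 → sp4 gives sp4 level 6.
No species has a prey at level 6, so no species reaches level 7.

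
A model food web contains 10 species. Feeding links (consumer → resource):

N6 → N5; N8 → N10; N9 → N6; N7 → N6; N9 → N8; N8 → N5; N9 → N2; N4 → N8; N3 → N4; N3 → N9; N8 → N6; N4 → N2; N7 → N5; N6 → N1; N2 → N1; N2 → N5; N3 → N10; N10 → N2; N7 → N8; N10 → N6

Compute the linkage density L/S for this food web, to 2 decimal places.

There are L = 20 links among S = 10 species.
L/S = 20/10 = 2.0000 ≈ 2.00.

L/S = 2.00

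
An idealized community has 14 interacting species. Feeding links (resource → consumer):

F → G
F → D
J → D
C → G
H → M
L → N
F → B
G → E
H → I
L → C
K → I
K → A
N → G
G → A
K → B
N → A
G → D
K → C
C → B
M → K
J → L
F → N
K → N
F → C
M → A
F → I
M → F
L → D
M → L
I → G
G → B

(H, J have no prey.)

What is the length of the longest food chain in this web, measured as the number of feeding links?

One longest chain: H → M → F → N → G → D.
It has 6 species and 5 links.

5 links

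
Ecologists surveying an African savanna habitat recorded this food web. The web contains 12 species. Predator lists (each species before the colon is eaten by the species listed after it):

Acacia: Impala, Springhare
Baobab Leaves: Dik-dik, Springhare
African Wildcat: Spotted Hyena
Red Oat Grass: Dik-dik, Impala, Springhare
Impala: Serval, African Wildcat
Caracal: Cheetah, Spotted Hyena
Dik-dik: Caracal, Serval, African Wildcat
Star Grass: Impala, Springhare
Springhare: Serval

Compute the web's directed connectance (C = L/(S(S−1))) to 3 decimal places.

The web has S = 12 species and L = 18 feeding links.
C = L / (S(S−1)) = 18 / 132 = 0.1364 ≈ 0.136.

C = 0.136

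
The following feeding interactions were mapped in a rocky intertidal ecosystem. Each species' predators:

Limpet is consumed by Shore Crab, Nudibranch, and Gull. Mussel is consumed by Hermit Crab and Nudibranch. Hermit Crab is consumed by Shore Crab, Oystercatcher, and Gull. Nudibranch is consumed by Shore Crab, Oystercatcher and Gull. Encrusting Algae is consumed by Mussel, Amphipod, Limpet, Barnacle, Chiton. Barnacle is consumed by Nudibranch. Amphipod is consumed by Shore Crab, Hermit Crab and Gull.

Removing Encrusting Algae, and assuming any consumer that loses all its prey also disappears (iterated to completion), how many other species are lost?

10

Remove Encrusting Algae.
Round 1: Mussel (all prey gone), Limpet (all prey gone), Amphipod (all prey gone), Barnacle (all prey gone), Chiton (all prey gone) → extinct.
Round 2: Nudibranch (all prey gone), Hermit Crab (all prey gone) → extinct.
Round 3: Shore Crab (all prey gone), Oystercatcher (all prey gone), Gull (all prey gone) → extinct.
No further losses. Total secondary extinctions: 10.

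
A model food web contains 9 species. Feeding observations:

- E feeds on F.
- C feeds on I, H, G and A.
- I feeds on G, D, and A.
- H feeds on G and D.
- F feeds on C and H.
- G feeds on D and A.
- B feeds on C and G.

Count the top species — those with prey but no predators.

2

Top species (has prey, but nothing eats it): B, E.
Count: 2.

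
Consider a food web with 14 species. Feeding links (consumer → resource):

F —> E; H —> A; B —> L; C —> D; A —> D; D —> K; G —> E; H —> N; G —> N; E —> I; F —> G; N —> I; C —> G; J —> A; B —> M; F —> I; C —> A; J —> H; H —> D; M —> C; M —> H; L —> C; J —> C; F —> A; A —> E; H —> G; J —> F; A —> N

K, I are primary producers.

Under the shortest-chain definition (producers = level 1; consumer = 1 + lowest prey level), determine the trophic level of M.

K is a producer → level 1.
D eats K → level 2.
C eats D → level 3.
M eats C → level 4.
No prey of M is below level 3, so 4 is the minimum.

Trophic level 4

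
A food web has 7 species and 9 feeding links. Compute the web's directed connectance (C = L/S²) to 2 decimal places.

C = 0.18

The web has S = 7 species and L = 9 feeding links.
C = L / S² = 9 / 49 = 0.1837 ≈ 0.18.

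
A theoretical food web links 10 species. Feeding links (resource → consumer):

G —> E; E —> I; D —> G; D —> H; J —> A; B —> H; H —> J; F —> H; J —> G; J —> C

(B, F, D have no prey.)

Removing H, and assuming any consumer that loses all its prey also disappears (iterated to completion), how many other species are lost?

Remove H.
Round 1: J (all prey gone) → extinct.
Round 2: A (all prey gone), C (all prey gone) → extinct.
No further losses. Total secondary extinctions: 3.

3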